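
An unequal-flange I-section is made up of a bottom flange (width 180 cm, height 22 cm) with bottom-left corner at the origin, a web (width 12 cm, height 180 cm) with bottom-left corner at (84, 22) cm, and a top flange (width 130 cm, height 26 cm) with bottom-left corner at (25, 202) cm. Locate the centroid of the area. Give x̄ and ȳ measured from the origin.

x̄ = 90.00 cm, ȳ = 106.55 cm

bottom flange: A = 180 × 22 = 3960.00, centroid at (90.00, 11.00).
web: A = 12 × 180 = 2160.00, centroid at (90.00, 112.00).
top flange: A = 130 × 26 = 3380.00, centroid at (90.00, 215.00).
ΣA = 9500.00 cm², ΣAx̄ = 855000.00 cm³, ΣAȳ = 1012180.00 cm³.
x̄ = 855000.00/9500.00 = 90.00 cm; ȳ = 1012180.00/9500.00 = 106.55 cm.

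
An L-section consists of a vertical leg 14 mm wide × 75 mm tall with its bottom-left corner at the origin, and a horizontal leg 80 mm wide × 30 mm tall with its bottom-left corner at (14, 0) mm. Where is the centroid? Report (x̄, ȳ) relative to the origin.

vertical leg: A = 14 × 75 = 1050.00, centroid at (7.00, 37.50).
horizontal leg: A = 80 × 30 = 2400.00, centroid at (54.00, 15.00).
ΣA = 3450.00 mm², ΣAx̄ = 136950.00 mm³, ΣAȳ = 75375.00 mm³.
x̄ = 136950.00/3450.00 = 39.70 mm; ȳ = 75375.00/3450.00 = 21.85 mm.

x̄ = 39.70 mm, ȳ = 21.85 mm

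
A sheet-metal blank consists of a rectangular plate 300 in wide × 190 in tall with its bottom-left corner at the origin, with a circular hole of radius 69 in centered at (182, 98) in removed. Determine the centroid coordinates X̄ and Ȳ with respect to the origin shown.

Part | A | x̄ᵢ | ȳᵢ | A·x̄ᵢ | A·ȳᵢ
plate | 57000.00 | 150.00 | 95.00 | 8550000.00 | 5415000.00
hole | -14957.12 | 182.00 | 98.00 | -2722196.32 | -1465798.02
Σ | 42042.88 |  |  | 5827803.68 | 3949201.98
X̄ = 5827803.68 / 42042.88 = 138.62 in
Ȳ = 3949201.98 / 42042.88 = 93.93 in

X̄ = 138.62 in, Ȳ = 93.93 in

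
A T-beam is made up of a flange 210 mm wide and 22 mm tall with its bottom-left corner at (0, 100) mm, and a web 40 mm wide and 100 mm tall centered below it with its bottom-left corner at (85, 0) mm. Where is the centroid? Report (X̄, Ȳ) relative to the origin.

X̄ = 105.00 mm, Ȳ = 82.69 mm

web: A = 40 × 100 = 4000.00, centroid at (105.00, 50.00).
flange: A = 210 × 22 = 4620.00, centroid at (105.00, 111.00).
ΣA = 8620.00 mm²
ΣAX̄ = (4000.00)(105.00) + (4620.00)(105.00) = 905100.00 mm³
ΣAȲ = (4000.00)(50.00) + (4620.00)(111.00) = 712820.00 mm³
X̄ = 905100.00 / 8620.00 = 105.00 mm
Ȳ = 712820.00 / 8620.00 = 82.69 mm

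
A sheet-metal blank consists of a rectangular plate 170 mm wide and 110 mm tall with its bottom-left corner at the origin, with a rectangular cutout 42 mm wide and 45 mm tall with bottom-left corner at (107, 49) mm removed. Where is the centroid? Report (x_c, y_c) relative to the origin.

x_c = 80.17 mm, y_c = 53.14 mm

plate: A = 170 × 110 = 18700.00, centroid at (85.00, 55.00).
hole: A = −(42 × 45) = -1890.00, centroid at (128.00, 71.50).
ΣA = 16810.00 mm²
ΣAx_c = (18700.00)(85.00) + (-1890.00)(128.00) = 1347580.00 mm³
ΣAy_c = (18700.00)(55.00) + (-1890.00)(71.50) = 893365.00 mm³
x_c = 1347580.00 / 16810.00 = 80.17 mm
y_c = 893365.00 / 16810.00 = 53.14 mm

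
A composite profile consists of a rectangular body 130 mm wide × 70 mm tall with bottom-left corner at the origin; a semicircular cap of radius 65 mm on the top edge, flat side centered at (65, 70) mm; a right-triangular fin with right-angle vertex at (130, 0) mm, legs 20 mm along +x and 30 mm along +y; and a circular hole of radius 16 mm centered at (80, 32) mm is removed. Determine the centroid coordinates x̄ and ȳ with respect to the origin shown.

rectangular body: A = 130 × 70 = 9100.00, centroid at (65.00, 35.00).
semicircular top: A = ½π·65² = 6636.61, centroid at (65.00, 97.59).
triangular fin: A = ½·20·30 = 300.00, centroid at (136.67, 10.00).
hole: A = −π·16² = -804.25, centroid at (80.00, 32.00).
ΣA = 15232.37 mm², ΣAx̄ = 999540.12 mm³, ΣAȳ = 943410.42 mm³.
x̄ = 999540.12/15232.37 = 65.62 mm; ȳ = 943410.42/15232.37 = 61.93 mm.

x̄ = 65.62 mm, ȳ = 61.93 mm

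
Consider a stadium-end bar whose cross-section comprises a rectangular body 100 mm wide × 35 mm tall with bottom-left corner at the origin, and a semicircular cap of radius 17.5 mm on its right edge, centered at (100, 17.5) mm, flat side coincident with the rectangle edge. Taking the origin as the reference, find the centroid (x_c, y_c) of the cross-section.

rectangular body: A = 100 × 35 = 3500.00, centroid at (50.00, 17.50).
semicircular end: A = ½π·17.5² = 481.06, centroid at (107.43, 17.50).
ΣA = 3981.06 mm², ΣAx_c = 226678.55 mm³, ΣAy_c = 69668.49 mm³.
x_c = 226678.55/3981.06 = 56.94 mm; y_c = 69668.49/3981.06 = 17.50 mm.

x_c = 56.94 mm, y_c = 17.50 mm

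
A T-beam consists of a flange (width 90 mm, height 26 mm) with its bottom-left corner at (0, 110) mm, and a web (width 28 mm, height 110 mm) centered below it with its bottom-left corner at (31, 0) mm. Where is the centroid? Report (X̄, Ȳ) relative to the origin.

X̄ = 45.00 mm, Ȳ = 84.36 mm

web: A = 28 × 110 = 3080.00, centroid at (45.00, 55.00).
flange: A = 90 × 26 = 2340.00, centroid at (45.00, 123.00).
ΣA = 5420.00 mm²
ΣAX̄ = (3080.00)(45.00) + (2340.00)(45.00) = 243900.00 mm³
ΣAȲ = (3080.00)(55.00) + (2340.00)(123.00) = 457220.00 mm³
X̄ = 243900.00 / 5420.00 = 45.00 mm
Ȳ = 457220.00 / 5420.00 = 84.36 mm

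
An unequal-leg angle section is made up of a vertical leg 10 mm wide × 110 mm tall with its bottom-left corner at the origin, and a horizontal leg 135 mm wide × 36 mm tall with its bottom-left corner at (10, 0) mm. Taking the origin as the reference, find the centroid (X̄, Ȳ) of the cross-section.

X̄ = 64.12 mm, Ȳ = 24.83 mm

vertical leg: A = 10 × 110 = 1100.00, centroid at (5.00, 55.00).
horizontal leg: A = 135 × 36 = 4860.00, centroid at (77.50, 18.00).
ΣA = 5960.00 mm², ΣAX̄ = 382150.00 mm³, ΣAȲ = 147980.00 mm³.
X̄ = 382150.00/5960.00 = 64.12 mm; Ȳ = 147980.00/5960.00 = 24.83 mm.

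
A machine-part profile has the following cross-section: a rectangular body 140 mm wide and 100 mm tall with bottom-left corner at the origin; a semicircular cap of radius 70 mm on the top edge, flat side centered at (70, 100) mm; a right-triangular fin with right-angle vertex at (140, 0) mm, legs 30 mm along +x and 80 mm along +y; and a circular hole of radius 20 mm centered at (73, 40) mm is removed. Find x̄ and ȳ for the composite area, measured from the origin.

x̄ = 74.26 mm, ȳ = 77.64 mm

Part | A | x̄ᵢ | ȳᵢ | A·x̄ᵢ | A·ȳᵢ
rectangular body | 14000.00 | 70.00 | 50.00 | 980000.00 | 700000.00
semicircular top | 7696.90 | 70.00 | 129.71 | 538783.14 | 998356.87
triangular fin | 1200.00 | 150.00 | 26.67 | 180000.00 | 32000.00
hole | -1256.64 | 73.00 | 40.00 | -91734.51 | -50265.48
Σ | 21640.26 |  |  | 1607048.63 | 1680091.38
x̄ = 1607048.63 / 21640.26 = 74.26 mm
ȳ = 1680091.38 / 21640.26 = 77.64 mm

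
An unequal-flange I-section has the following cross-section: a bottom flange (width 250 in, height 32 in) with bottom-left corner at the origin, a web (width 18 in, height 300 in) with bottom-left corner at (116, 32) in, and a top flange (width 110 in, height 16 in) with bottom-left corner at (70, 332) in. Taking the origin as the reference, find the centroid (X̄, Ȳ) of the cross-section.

Part | A | x̄ᵢ | ȳᵢ | A·x̄ᵢ | A·ȳᵢ
bottom flange | 8000.00 | 125.00 | 16.00 | 1000000.00 | 128000.00
web | 5400.00 | 125.00 | 182.00 | 675000.00 | 982800.00
top flange | 1760.00 | 125.00 | 340.00 | 220000.00 | 598400.00
Σ | 15160.00 |  |  | 1895000.00 | 1709200.00
X̄ = 1895000.00 / 15160.00 = 125.00 in
Ȳ = 1709200.00 / 15160.00 = 112.74 in

X̄ = 125.00 in, Ȳ = 112.74 in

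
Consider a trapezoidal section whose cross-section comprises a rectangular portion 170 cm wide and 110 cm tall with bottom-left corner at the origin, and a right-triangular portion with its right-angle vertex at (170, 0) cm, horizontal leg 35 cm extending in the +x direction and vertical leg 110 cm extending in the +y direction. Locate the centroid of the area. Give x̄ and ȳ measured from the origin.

rectangular portion: A = 170 × 110 = 18700.00, centroid at (85.00, 55.00).
triangular portion: A = ½·35·110 = 1925.00, centroid at (181.67, 36.67).
ΣA = 20625.00 cm²
ΣAx̄ = (18700.00)(85.00) + (1925.00)(181.67) = 1939208.33 cm³
ΣAȳ = (18700.00)(55.00) + (1925.00)(36.67) = 1099083.33 cm³
x̄ = 1939208.33 / 20625.00 = 94.02 cm
ȳ = 1099083.33 / 20625.00 = 53.29 cm

x̄ = 94.02 cm, ȳ = 53.29 cm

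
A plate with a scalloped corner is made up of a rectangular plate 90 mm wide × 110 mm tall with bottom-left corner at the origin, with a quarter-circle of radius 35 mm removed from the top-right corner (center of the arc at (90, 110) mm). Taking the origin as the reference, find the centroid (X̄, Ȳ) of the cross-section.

plate: A = 90 × 110 = 9900.00, centroid at (45.00, 55.00).
removed quarter-circle: A = −¼π·35² = -962.11, centroid at (75.15, 95.15).
ΣA = 8937.89 mm², ΣAX̄ = 373201.52 mm³, ΣAȲ = 452959.26 mm³.
X̄ = 373201.52/8937.89 = 41.76 mm; Ȳ = 452959.26/8937.89 = 50.68 mm.

X̄ = 41.76 mm, Ȳ = 50.68 mm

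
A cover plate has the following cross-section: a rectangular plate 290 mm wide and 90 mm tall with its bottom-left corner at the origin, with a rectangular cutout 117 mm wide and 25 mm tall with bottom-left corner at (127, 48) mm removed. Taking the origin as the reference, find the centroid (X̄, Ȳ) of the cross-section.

X̄ = 139.89 mm, Ȳ = 43.04 mm

plate: A = 290 × 90 = 26100.00, centroid at (145.00, 45.00).
hole: A = −(117 × 25) = -2925.00, centroid at (185.50, 60.50).
ΣA = 23175.00 mm², ΣAX̄ = 3241912.50 mm³, ΣAȲ = 997537.50 mm³.
X̄ = 3241912.50/23175.00 = 139.89 mm; Ȳ = 997537.50/23175.00 = 43.04 mm.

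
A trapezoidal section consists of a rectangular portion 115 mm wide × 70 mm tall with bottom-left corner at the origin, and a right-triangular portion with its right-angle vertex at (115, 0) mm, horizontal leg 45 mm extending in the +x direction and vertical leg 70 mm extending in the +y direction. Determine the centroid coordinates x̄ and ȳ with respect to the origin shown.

x̄ = 69.36 mm, ȳ = 33.09 mm

rectangular portion: A = 115 × 70 = 8050.00, centroid at (57.50, 35.00).
triangular portion: A = ½·45·70 = 1575.00, centroid at (130.00, 23.33).
ΣA = 9625.00 mm²
ΣAx̄ = (8050.00)(57.50) + (1575.00)(130.00) = 667625.00 mm³
ΣAȳ = (8050.00)(35.00) + (1575.00)(23.33) = 318500.00 mm³
x̄ = 667625.00 / 9625.00 = 69.36 mm
ȳ = 318500.00 / 9625.00 = 33.09 mm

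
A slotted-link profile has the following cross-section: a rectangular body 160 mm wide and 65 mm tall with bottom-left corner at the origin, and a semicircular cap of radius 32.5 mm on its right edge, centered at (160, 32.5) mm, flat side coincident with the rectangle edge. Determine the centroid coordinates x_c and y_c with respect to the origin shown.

x_c = 92.90 mm, y_c = 32.50 mm

rectangular body: A = 160 × 65 = 10400.00, centroid at (80.00, 32.50).
semicircular end: A = ½π·32.5² = 1659.15, centroid at (173.79, 32.50).
ΣA = 12059.15 mm², ΣAx_c = 1120350.00 mm³, ΣAy_c = 391922.49 mm³.
x_c = 1120350.00/12059.15 = 92.90 mm; y_c = 391922.49/12059.15 = 32.50 mm.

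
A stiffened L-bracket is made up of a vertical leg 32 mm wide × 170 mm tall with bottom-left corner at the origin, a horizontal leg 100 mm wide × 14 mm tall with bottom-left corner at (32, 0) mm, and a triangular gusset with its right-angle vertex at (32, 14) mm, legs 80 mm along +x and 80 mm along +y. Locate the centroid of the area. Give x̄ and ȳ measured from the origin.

x̄ = 38.80 mm, ȳ = 59.99 mm

vertical leg: A = 32 × 170 = 5440.00, centroid at (16.00, 85.00).
horizontal leg: A = 100 × 14 = 1400.00, centroid at (82.00, 7.00).
gusset: A = ½·80·80 = 3200.00, centroid at (58.67, 40.67).
ΣA = 10040.00 mm², ΣAx̄ = 389573.33 mm³, ΣAȳ = 602333.33 mm³.
x̄ = 389573.33/10040.00 = 38.80 mm; ȳ = 602333.33/10040.00 = 59.99 mm.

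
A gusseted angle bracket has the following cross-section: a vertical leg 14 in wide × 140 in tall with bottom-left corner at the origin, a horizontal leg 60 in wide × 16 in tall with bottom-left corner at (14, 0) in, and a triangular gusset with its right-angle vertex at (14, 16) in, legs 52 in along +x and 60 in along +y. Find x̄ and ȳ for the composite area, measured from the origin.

vertical leg: A = 14 × 140 = 1960.00, centroid at (7.00, 70.00).
horizontal leg: A = 60 × 16 = 960.00, centroid at (44.00, 8.00).
gusset: A = ½·52·60 = 1560.00, centroid at (31.33, 36.00).
ΣA = 4480.00 in², ΣAx̄ = 104840.00 in³, ΣAȳ = 201040.00 in³.
x̄ = 104840.00/4480.00 = 23.40 in; ȳ = 201040.00/4480.00 = 44.88 in.

x̄ = 23.40 in, ȳ = 44.88 in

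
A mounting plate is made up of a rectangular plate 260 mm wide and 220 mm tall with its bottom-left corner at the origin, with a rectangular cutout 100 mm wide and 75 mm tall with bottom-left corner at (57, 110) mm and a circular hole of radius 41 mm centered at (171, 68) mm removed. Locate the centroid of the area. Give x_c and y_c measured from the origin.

x_c = 129.01 mm, y_c = 108.66 mm

plate: A = 260 × 220 = 57200.00, centroid at (130.00, 110.00).
hole 1: A = −(100 × 75) = -7500.00, centroid at (107.00, 147.50).
hole 2: A = −π·41² = -5281.02, centroid at (171.00, 68.00).
ΣA = 44418.98 mm²
ΣAx_c = (57200.00)(130.00) + (-7500.00)(107.00) + (-5281.02)(171.00) = 5730446.05 mm³
ΣAy_c = (57200.00)(110.00) + (-7500.00)(147.50) + (-5281.02)(68.00) = 4826640.83 mm³
x_c = 5730446.05 / 44418.98 = 129.01 mm
y_c = 4826640.83 / 44418.98 = 108.66 mm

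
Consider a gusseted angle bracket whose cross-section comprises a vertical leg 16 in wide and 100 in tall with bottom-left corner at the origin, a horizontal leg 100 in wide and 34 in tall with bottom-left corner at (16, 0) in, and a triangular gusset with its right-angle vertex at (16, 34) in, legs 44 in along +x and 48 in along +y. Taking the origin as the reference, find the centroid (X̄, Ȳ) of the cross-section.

Part | A | x̄ᵢ | ȳᵢ | A·x̄ᵢ | A·ȳᵢ
vertical leg | 1600.00 | 8.00 | 50.00 | 12800.00 | 80000.00
horizontal leg | 3400.00 | 66.00 | 17.00 | 224400.00 | 57800.00
gusset | 1056.00 | 30.67 | 50.00 | 32384.00 | 52800.00
Σ | 6056.00 |  |  | 269584.00 | 190600.00
X̄ = 269584.00 / 6056.00 = 44.52 in
Ȳ = 190600.00 / 6056.00 = 31.47 in

X̄ = 44.52 in, Ȳ = 31.47 in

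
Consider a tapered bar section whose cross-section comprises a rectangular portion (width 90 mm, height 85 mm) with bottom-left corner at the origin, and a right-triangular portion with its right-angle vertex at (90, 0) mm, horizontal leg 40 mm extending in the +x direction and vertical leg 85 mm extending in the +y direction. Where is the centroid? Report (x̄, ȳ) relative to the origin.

x̄ = 55.61 mm, ȳ = 39.92 mm

rectangular portion: A = 90 × 85 = 7650.00, centroid at (45.00, 42.50).
triangular portion: A = ½·40·85 = 1700.00, centroid at (103.33, 28.33).
ΣA = 9350.00 mm²
ΣAx̄ = (7650.00)(45.00) + (1700.00)(103.33) = 519916.67 mm³
ΣAȳ = (7650.00)(42.50) + (1700.00)(28.33) = 373291.67 mm³
x̄ = 519916.67 / 9350.00 = 55.61 mm
ȳ = 373291.67 / 9350.00 = 39.92 mm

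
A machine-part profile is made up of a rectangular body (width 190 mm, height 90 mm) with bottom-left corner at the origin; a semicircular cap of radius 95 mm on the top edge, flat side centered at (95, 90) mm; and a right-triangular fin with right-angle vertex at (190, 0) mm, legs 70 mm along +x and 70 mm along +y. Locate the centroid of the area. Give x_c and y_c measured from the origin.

rectangular body: A = 190 × 90 = 17100.00, centroid at (95.00, 45.00).
semicircular top: A = ½π·95² = 14176.44, centroid at (95.00, 130.32).
triangular fin: A = ½·70·70 = 2450.00, centroid at (213.33, 23.33).
ΣA = 33726.44 mm²
ΣAx_c = (17100.00)(95.00) + (14176.44)(95.00) + (2450.00)(213.33) = 3493928.17 mm³
ΣAy_c = (17100.00)(45.00) + (14176.44)(130.32) + (2450.00)(23.33) = 2674129.32 mm³
x_c = 3493928.17 / 33726.44 = 103.60 mm
y_c = 2674129.32 / 33726.44 = 79.29 mm

x_c = 103.60 mm, y_c = 79.29 mm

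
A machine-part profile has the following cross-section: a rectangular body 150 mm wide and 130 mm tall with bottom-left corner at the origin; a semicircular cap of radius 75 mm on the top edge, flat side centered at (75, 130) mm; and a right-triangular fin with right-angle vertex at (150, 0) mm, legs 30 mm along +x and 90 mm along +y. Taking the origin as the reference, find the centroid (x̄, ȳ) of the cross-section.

x̄ = 78.87 mm, ȳ = 92.23 mm

rectangular body: A = 150 × 130 = 19500.00, centroid at (75.00, 65.00).
semicircular top: A = ½π·75² = 8835.73, centroid at (75.00, 161.83).
triangular fin: A = ½·30·90 = 1350.00, centroid at (160.00, 30.00).
ΣA = 29685.73 mm²
ΣAx̄ = (19500.00)(75.00) + (8835.73)(75.00) + (1350.00)(160.00) = 2341179.70 mm³
ΣAȳ = (19500.00)(65.00) + (8835.73)(161.83) + (1350.00)(30.00) = 2737894.81 mm³
x̄ = 2341179.70 / 29685.73 = 78.87 mm
ȳ = 2737894.81 / 29685.73 = 92.23 mm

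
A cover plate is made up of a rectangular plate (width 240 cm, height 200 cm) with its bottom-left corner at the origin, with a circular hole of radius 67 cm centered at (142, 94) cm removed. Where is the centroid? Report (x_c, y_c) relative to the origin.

plate: A = 240 × 200 = 48000.00, centroid at (120.00, 100.00).
hole: A = −π·67² = -14102.61, centroid at (142.00, 94.00).
ΣA = 33897.39 cm²
ΣAx_c = (48000.00)(120.00) + (-14102.61)(142.00) = 3757429.46 cm³
ΣAy_c = (48000.00)(100.00) + (-14102.61)(94.00) = 3474354.71 cm³
x_c = 3757429.46 / 33897.39 = 110.85 cm
y_c = 3474354.71 / 33897.39 = 102.50 cm

x_c = 110.85 cm, y_c = 102.50 cm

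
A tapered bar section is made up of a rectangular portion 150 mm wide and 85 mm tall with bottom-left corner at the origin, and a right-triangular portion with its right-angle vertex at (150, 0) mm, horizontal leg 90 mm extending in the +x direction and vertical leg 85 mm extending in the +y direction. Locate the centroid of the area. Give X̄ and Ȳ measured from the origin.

Part | A | x̄ᵢ | ȳᵢ | A·x̄ᵢ | A·ȳᵢ
rectangular portion | 12750.00 | 75.00 | 42.50 | 956250.00 | 541875.00
triangular portion | 3825.00 | 180.00 | 28.33 | 688500.00 | 108375.00
Σ | 16575.00 |  |  | 1644750.00 | 650250.00
X̄ = 1644750.00 / 16575.00 = 99.23 mm
Ȳ = 650250.00 / 16575.00 = 39.23 mm

X̄ = 99.23 mm, Ȳ = 39.23 mm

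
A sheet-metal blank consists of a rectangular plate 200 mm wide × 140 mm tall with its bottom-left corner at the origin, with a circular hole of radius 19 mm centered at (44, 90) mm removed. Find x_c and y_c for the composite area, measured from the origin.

x_c = 102.36 mm, y_c = 69.16 mm

Part | A | x̄ᵢ | ȳᵢ | A·x̄ᵢ | A·ȳᵢ
plate | 28000.00 | 100.00 | 70.00 | 2800000.00 | 1960000.00
hole | -1134.11 | 44.00 | 90.00 | -49901.06 | -102070.35
Σ | 26865.89 |  |  | 2750098.94 | 1857929.65
x_c = 2750098.94 / 26865.89 = 102.36 mm
y_c = 1857929.65 / 26865.89 = 69.16 mm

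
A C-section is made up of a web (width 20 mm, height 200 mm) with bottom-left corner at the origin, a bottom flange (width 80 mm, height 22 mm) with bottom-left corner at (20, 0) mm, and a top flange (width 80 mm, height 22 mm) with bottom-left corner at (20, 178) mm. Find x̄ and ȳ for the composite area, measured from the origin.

Part | A | x̄ᵢ | ȳᵢ | A·x̄ᵢ | A·ȳᵢ
web | 4000.00 | 10.00 | 100.00 | 40000.00 | 400000.00
bottom flange | 1760.00 | 60.00 | 11.00 | 105600.00 | 19360.00
top flange | 1760.00 | 60.00 | 189.00 | 105600.00 | 332640.00
Σ | 7520.00 |  |  | 251200.00 | 752000.00
x̄ = 251200.00 / 7520.00 = 33.40 mm
ȳ = 752000.00 / 7520.00 = 100.00 mm

x̄ = 33.40 mm, ȳ = 100.00 mm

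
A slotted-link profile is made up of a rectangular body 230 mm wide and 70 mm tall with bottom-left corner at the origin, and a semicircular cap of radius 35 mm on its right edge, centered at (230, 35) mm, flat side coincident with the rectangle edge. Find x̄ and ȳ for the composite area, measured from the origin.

x̄ = 128.86 mm, ȳ = 35.00 mm

rectangular body: A = 230 × 70 = 16100.00, centroid at (115.00, 35.00).
semicircular end: A = ½π·35² = 1924.23, centroid at (244.85, 35.00).
ΣA = 18024.23 mm²
ΣAx̄ = (16100.00)(115.00) + (1924.23)(244.85) = 2322655.20 mm³
ΣAȳ = (16100.00)(35.00) + (1924.23)(35.00) = 630847.89 mm³
x̄ = 2322655.20 / 18024.23 = 128.86 mm
ȳ = 630847.89 / 18024.23 = 35.00 mm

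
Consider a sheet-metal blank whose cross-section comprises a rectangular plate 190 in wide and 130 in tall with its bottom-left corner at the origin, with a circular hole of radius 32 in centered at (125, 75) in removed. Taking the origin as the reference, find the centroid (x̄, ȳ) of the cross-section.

x̄ = 90.51 in, ȳ = 63.50 in

plate: A = 190 × 130 = 24700.00, centroid at (95.00, 65.00).
hole: A = −π·32² = -3216.99, centroid at (125.00, 75.00).
ΣA = 21483.01 in², ΣAx̄ = 1944376.14 in³, ΣAȳ = 1364225.68 in³.
x̄ = 1944376.14/21483.01 = 90.51 in; ȳ = 1364225.68/21483.01 = 63.50 in.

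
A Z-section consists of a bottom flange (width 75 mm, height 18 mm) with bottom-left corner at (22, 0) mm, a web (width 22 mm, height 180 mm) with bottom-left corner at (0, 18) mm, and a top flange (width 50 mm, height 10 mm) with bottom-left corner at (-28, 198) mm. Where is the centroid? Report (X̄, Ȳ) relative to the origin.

X̄ = 21.06 mm, Ȳ = 93.17 mm

bottom flange: A = 75 × 18 = 1350.00, centroid at (59.50, 9.00).
web: A = 22 × 180 = 3960.00, centroid at (11.00, 108.00).
top flange: A = 50 × 10 = 500.00, centroid at (-3.00, 203.00).
ΣA = 5810.00 mm²
ΣAX̄ = (1350.00)(59.50) + (3960.00)(11.00) + (500.00)(-3.00) = 122385.00 mm³
ΣAȲ = (1350.00)(9.00) + (3960.00)(108.00) + (500.00)(203.00) = 541330.00 mm³
X̄ = 122385.00 / 5810.00 = 21.06 mm
Ȳ = 541330.00 / 5810.00 = 93.17 mm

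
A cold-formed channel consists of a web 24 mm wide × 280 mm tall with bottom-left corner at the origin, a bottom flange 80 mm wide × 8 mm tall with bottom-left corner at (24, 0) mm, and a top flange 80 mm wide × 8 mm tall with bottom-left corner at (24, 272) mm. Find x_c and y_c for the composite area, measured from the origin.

Part | A | x̄ᵢ | ȳᵢ | A·x̄ᵢ | A·ȳᵢ
web | 6720.00 | 12.00 | 140.00 | 80640.00 | 940800.00
bottom flange | 640.00 | 64.00 | 4.00 | 40960.00 | 2560.00
top flange | 640.00 | 64.00 | 276.00 | 40960.00 | 176640.00
Σ | 8000.00 |  |  | 162560.00 | 1120000.00
x_c = 162560.00 / 8000.00 = 20.32 mm
y_c = 1120000.00 / 8000.00 = 140.00 mm

x_c = 20.32 mm, y_c = 140.00 mm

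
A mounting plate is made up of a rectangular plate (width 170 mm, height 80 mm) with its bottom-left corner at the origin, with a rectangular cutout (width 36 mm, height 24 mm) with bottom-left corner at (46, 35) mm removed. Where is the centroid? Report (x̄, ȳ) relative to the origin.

x̄ = 86.42 mm, ȳ = 39.53 mm

Part | A | x̄ᵢ | ȳᵢ | A·x̄ᵢ | A·ȳᵢ
plate | 13600.00 | 85.00 | 40.00 | 1156000.00 | 544000.00
hole | -864.00 | 64.00 | 47.00 | -55296.00 | -40608.00
Σ | 12736.00 |  |  | 1100704.00 | 503392.00
x̄ = 1100704.00 / 12736.00 = 86.42 mm
ȳ = 503392.00 / 12736.00 = 39.53 mm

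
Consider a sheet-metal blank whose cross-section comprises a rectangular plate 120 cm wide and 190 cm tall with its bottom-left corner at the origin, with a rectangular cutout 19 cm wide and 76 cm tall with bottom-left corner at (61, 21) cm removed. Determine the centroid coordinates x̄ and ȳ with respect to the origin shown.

Part | A | x̄ᵢ | ȳᵢ | A·x̄ᵢ | A·ȳᵢ
plate | 22800.00 | 60.00 | 95.00 | 1368000.00 | 2166000.00
hole | -1444.00 | 70.50 | 59.00 | -101802.00 | -85196.00
Σ | 21356.00 |  |  | 1266198.00 | 2080804.00
x̄ = 1266198.00 / 21356.00 = 59.29 cm
ȳ = 2080804.00 / 21356.00 = 97.43 cm

x̄ = 59.29 cm, ȳ = 97.43 cm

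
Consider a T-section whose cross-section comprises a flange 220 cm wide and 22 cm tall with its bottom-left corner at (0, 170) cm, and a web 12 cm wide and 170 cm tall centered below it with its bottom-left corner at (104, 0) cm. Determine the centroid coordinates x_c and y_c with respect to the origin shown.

web: A = 12 × 170 = 2040.00, centroid at (110.00, 85.00).
flange: A = 220 × 22 = 4840.00, centroid at (110.00, 181.00).
ΣA = 6880.00 cm²
ΣAx_c = (2040.00)(110.00) + (4840.00)(110.00) = 756800.00 cm³
ΣAy_c = (2040.00)(85.00) + (4840.00)(181.00) = 1049440.00 cm³
x_c = 756800.00 / 6880.00 = 110.00 cm
y_c = 1049440.00 / 6880.00 = 152.53 cm

x_c = 110.00 cm, y_c = 152.53 cm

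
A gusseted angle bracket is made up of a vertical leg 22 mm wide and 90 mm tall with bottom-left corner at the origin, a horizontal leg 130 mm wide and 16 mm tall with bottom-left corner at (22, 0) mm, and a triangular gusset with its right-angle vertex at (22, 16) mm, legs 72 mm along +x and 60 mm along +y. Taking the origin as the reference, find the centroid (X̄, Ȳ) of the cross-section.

X̄ = 48.57 mm, Ȳ = 29.50 mm

vertical leg: A = 22 × 90 = 1980.00, centroid at (11.00, 45.00).
horizontal leg: A = 130 × 16 = 2080.00, centroid at (87.00, 8.00).
gusset: A = ½·72·60 = 2160.00, centroid at (46.00, 36.00).
ΣA = 6220.00 mm²
ΣAX̄ = (1980.00)(11.00) + (2080.00)(87.00) + (2160.00)(46.00) = 302100.00 mm³
ΣAȲ = (1980.00)(45.00) + (2080.00)(8.00) + (2160.00)(36.00) = 183500.00 mm³
X̄ = 302100.00 / 6220.00 = 48.57 mm
Ȳ = 183500.00 / 6220.00 = 29.50 mm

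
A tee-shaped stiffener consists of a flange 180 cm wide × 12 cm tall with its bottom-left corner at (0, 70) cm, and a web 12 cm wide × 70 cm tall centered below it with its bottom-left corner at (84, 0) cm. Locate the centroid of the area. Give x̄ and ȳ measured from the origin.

x̄ = 90.00 cm, ȳ = 64.52 cm

Part | A | x̄ᵢ | ȳᵢ | A·x̄ᵢ | A·ȳᵢ
web | 840.00 | 90.00 | 35.00 | 75600.00 | 29400.00
flange | 2160.00 | 90.00 | 76.00 | 194400.00 | 164160.00
Σ | 3000.00 |  |  | 270000.00 | 193560.00
x̄ = 270000.00 / 3000.00 = 90.00 cm
ȳ = 193560.00 / 3000.00 = 64.52 cm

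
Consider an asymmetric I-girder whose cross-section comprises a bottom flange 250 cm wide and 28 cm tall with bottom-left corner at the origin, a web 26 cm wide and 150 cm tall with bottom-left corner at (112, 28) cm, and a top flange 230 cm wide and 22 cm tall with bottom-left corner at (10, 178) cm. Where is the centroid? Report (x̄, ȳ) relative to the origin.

x̄ = 125.00 cm, ȳ = 91.23 cm

Part | A | x̄ᵢ | ȳᵢ | A·x̄ᵢ | A·ȳᵢ
bottom flange | 7000.00 | 125.00 | 14.00 | 875000.00 | 98000.00
web | 3900.00 | 125.00 | 103.00 | 487500.00 | 401700.00
top flange | 5060.00 | 125.00 | 189.00 | 632500.00 | 956340.00
Σ | 15960.00 |  |  | 1995000.00 | 1456040.00
x̄ = 1995000.00 / 15960.00 = 125.00 cm
ȳ = 1456040.00 / 15960.00 = 91.23 cm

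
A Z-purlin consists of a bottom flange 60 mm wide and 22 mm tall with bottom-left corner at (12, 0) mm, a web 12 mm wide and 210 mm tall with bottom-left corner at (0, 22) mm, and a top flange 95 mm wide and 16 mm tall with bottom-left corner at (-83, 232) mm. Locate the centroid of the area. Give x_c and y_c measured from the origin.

x_c = 3.10 mm, y_c = 130.48 mm

Part | A | x̄ᵢ | ȳᵢ | A·x̄ᵢ | A·ȳᵢ
bottom flange | 1320.00 | 42.00 | 11.00 | 55440.00 | 14520.00
web | 2520.00 | 6.00 | 127.00 | 15120.00 | 320040.00
top flange | 1520.00 | -35.50 | 240.00 | -53960.00 | 364800.00
Σ | 5360.00 |  |  | 16600.00 | 699360.00
x_c = 16600.00 / 5360.00 = 3.10 mm
y_c = 699360.00 / 5360.00 = 130.48 mm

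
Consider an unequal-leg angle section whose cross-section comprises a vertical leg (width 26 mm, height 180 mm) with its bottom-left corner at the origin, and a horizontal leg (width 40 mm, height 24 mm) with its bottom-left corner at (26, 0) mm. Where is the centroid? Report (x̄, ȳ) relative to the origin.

x̄ = 18.62 mm, ȳ = 76.72 mm

vertical leg: A = 26 × 180 = 4680.00, centroid at (13.00, 90.00).
horizontal leg: A = 40 × 24 = 960.00, centroid at (46.00, 12.00).
ΣA = 5640.00 mm², ΣAx̄ = 105000.00 mm³, ΣAȳ = 432720.00 mm³.
x̄ = 105000.00/5640.00 = 18.62 mm; ȳ = 432720.00/5640.00 = 76.72 mm.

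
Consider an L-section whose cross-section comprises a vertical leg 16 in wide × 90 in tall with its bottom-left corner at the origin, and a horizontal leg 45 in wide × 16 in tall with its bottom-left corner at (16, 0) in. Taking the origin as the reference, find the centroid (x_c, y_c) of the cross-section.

vertical leg: A = 16 × 90 = 1440.00, centroid at (8.00, 45.00).
horizontal leg: A = 45 × 16 = 720.00, centroid at (38.50, 8.00).
ΣA = 2160.00 in²
ΣAx_c = (1440.00)(8.00) + (720.00)(38.50) = 39240.00 in³
ΣAy_c = (1440.00)(45.00) + (720.00)(8.00) = 70560.00 in³
x_c = 39240.00 / 2160.00 = 18.17 in
y_c = 70560.00 / 2160.00 = 32.67 in

x_c = 18.17 in, y_c = 32.67 in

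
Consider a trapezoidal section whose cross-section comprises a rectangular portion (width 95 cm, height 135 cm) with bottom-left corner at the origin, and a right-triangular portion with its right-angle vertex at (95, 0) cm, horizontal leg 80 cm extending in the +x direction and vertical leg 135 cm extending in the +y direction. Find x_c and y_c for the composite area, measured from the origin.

x_c = 69.48 cm, y_c = 60.83 cm

rectangular portion: A = 95 × 135 = 12825.00, centroid at (47.50, 67.50).
triangular portion: A = ½·80·135 = 5400.00, centroid at (121.67, 45.00).
ΣA = 18225.00 cm², ΣAx_c = 1266187.50 cm³, ΣAy_c = 1108687.50 cm³.
x_c = 1266187.50/18225.00 = 69.48 cm; y_c = 1108687.50/18225.00 = 60.83 cm.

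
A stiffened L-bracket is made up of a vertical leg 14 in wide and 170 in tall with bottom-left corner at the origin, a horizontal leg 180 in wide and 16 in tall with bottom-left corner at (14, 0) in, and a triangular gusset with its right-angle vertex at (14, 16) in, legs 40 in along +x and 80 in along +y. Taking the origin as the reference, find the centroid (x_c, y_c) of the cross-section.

vertical leg: A = 14 × 170 = 2380.00, centroid at (7.00, 85.00).
horizontal leg: A = 180 × 16 = 2880.00, centroid at (104.00, 8.00).
gusset: A = ½·40·80 = 1600.00, centroid at (27.33, 42.67).
ΣA = 6860.00 in²
ΣAx_c = (2380.00)(7.00) + (2880.00)(104.00) + (1600.00)(27.33) = 359913.33 in³
ΣAy_c = (2380.00)(85.00) + (2880.00)(8.00) + (1600.00)(42.67) = 293606.67 in³
x_c = 359913.33 / 6860.00 = 52.47 in
y_c = 293606.67 / 6860.00 = 42.80 in

x_c = 52.47 in, y_c = 42.80 in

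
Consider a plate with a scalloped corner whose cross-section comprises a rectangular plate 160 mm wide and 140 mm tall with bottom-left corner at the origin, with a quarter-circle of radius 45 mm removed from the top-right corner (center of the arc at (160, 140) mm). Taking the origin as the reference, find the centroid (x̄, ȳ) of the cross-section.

Part | A | x̄ᵢ | ȳᵢ | A·x̄ᵢ | A·ȳᵢ
plate | 22400.00 | 80.00 | 70.00 | 1792000.00 | 1568000.00
removed quarter-circle | -1590.43 | 140.90 | 120.90 | -224094.00 | -192285.38
Σ | 20809.57 |  |  | 1567906.00 | 1375714.62
x̄ = 1567906.00 / 20809.57 = 75.35 mm
ȳ = 1375714.62 / 20809.57 = 66.11 mm

x̄ = 75.35 mm, ȳ = 66.11 mm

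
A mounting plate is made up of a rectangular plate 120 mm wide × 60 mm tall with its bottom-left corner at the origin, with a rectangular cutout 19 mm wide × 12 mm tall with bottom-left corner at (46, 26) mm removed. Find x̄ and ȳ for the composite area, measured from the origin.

plate: A = 120 × 60 = 7200.00, centroid at (60.00, 30.00).
hole: A = −(19 × 12) = -228.00, centroid at (55.50, 32.00).
ΣA = 6972.00 mm², ΣAx̄ = 419346.00 mm³, ΣAȳ = 208704.00 mm³.
x̄ = 419346.00/6972.00 = 60.15 mm; ȳ = 208704.00/6972.00 = 29.93 mm.

x̄ = 60.15 mm, ȳ = 29.93 mm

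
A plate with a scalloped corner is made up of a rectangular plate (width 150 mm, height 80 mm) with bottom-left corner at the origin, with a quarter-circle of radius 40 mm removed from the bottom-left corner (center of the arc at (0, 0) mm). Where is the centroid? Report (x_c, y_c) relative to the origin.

plate: A = 150 × 80 = 12000.00, centroid at (75.00, 40.00).
removed quarter-circle: A = −¼π·40² = -1256.64, centroid at (16.98, 16.98).
ΣA = 10743.36 mm², ΣAx_c = 878666.67 mm³, ΣAy_c = 458666.67 mm³.
x_c = 878666.67/10743.36 = 81.79 mm; y_c = 458666.67/10743.36 = 42.69 mm.

x_c = 81.79 mm, y_c = 42.69 mm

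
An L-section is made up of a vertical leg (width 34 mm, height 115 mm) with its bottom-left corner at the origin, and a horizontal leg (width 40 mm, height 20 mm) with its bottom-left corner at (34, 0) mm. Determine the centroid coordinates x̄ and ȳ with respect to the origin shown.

vertical leg: A = 34 × 115 = 3910.00, centroid at (17.00, 57.50).
horizontal leg: A = 40 × 20 = 800.00, centroid at (54.00, 10.00).
ΣA = 4710.00 mm²
ΣAx̄ = (3910.00)(17.00) + (800.00)(54.00) = 109670.00 mm³
ΣAȳ = (3910.00)(57.50) + (800.00)(10.00) = 232825.00 mm³
x̄ = 109670.00 / 4710.00 = 23.28 mm
ȳ = 232825.00 / 4710.00 = 49.43 mm

x̄ = 23.28 mm, ȳ = 49.43 mm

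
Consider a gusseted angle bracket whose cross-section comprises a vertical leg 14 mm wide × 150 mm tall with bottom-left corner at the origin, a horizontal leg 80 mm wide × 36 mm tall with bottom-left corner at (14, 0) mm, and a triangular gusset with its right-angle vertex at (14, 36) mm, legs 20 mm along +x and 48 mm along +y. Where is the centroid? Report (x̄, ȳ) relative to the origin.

vertical leg: A = 14 × 150 = 2100.00, centroid at (7.00, 75.00).
horizontal leg: A = 80 × 36 = 2880.00, centroid at (54.00, 18.00).
gusset: A = ½·20·48 = 480.00, centroid at (20.67, 52.00).
ΣA = 5460.00 mm²
ΣAx̄ = (2100.00)(7.00) + (2880.00)(54.00) + (480.00)(20.67) = 180140.00 mm³
ΣAȳ = (2100.00)(75.00) + (2880.00)(18.00) + (480.00)(52.00) = 234300.00 mm³
x̄ = 180140.00 / 5460.00 = 32.99 mm
ȳ = 234300.00 / 5460.00 = 42.91 mm

x̄ = 32.99 mm, ȳ = 42.91 mm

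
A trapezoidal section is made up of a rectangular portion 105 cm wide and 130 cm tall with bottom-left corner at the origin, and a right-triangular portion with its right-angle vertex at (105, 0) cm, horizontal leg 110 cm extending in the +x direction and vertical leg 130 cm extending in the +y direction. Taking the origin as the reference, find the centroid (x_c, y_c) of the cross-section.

x_c = 83.15 cm, y_c = 57.55 cm

Part | A | x̄ᵢ | ȳᵢ | A·x̄ᵢ | A·ȳᵢ
rectangular portion | 13650.00 | 52.50 | 65.00 | 716625.00 | 887250.00
triangular portion | 7150.00 | 141.67 | 43.33 | 1012916.67 | 309833.33
Σ | 20800.00 |  |  | 1729541.67 | 1197083.33
x_c = 1729541.67 / 20800.00 = 83.15 cm
y_c = 1197083.33 / 20800.00 = 57.55 cm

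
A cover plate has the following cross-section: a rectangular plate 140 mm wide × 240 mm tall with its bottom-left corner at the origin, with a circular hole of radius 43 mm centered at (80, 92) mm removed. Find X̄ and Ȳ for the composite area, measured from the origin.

X̄ = 67.91 mm, Ȳ = 125.85 mm

Part | A | x̄ᵢ | ȳᵢ | A·x̄ᵢ | A·ȳᵢ
plate | 33600.00 | 70.00 | 120.00 | 2352000.00 | 4032000.00
hole | -5808.80 | 80.00 | 92.00 | -464704.39 | -534410.04
Σ | 27791.20 |  |  | 1887295.61 | 3497589.96
X̄ = 1887295.61 / 27791.20 = 67.91 mm
Ȳ = 3497589.96 / 27791.20 = 125.85 mm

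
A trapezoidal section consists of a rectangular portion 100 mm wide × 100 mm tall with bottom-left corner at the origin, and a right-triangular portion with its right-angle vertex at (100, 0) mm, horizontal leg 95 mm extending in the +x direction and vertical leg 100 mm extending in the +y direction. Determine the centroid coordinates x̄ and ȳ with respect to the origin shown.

x̄ = 76.30 mm, ȳ = 44.63 mm

Part | A | x̄ᵢ | ȳᵢ | A·x̄ᵢ | A·ȳᵢ
rectangular portion | 10000.00 | 50.00 | 50.00 | 500000.00 | 500000.00
triangular portion | 4750.00 | 131.67 | 33.33 | 625416.67 | 158333.33
Σ | 14750.00 |  |  | 1125416.67 | 658333.33
x̄ = 1125416.67 / 14750.00 = 76.30 mm
ȳ = 658333.33 / 14750.00 = 44.63 mm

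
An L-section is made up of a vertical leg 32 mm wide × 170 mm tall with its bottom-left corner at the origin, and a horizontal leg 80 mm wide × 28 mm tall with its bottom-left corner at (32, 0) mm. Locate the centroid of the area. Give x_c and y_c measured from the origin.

x_c = 32.33 mm, y_c = 64.29 mm

vertical leg: A = 32 × 170 = 5440.00, centroid at (16.00, 85.00).
horizontal leg: A = 80 × 28 = 2240.00, centroid at (72.00, 14.00).
ΣA = 7680.00 mm², ΣAx_c = 248320.00 mm³, ΣAy_c = 493760.00 mm³.
x_c = 248320.00/7680.00 = 32.33 mm; y_c = 493760.00/7680.00 = 64.29 mm.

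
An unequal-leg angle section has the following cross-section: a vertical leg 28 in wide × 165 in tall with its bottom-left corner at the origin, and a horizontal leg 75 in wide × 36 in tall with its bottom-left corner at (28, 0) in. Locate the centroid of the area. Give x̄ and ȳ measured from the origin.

x̄ = 33.00 in, ȳ = 58.71 in

vertical leg: A = 28 × 165 = 4620.00, centroid at (14.00, 82.50).
horizontal leg: A = 75 × 36 = 2700.00, centroid at (65.50, 18.00).
ΣA = 7320.00 in²
ΣAx̄ = (4620.00)(14.00) + (2700.00)(65.50) = 241530.00 in³
ΣAȳ = (4620.00)(82.50) + (2700.00)(18.00) = 429750.00 in³
x̄ = 241530.00 / 7320.00 = 33.00 in
ȳ = 429750.00 / 7320.00 = 58.71 in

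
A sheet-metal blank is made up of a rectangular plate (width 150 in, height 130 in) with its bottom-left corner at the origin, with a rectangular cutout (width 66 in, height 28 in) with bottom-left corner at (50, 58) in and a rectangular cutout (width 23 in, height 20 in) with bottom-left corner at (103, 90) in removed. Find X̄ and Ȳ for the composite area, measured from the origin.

X̄ = 73.08 in, Ȳ = 63.31 in

Part | A | x̄ᵢ | ȳᵢ | A·x̄ᵢ | A·ȳᵢ
plate | 19500.00 | 75.00 | 65.00 | 1462500.00 | 1267500.00
hole 1 | -1848.00 | 83.00 | 72.00 | -153384.00 | -133056.00
hole 2 | -460.00 | 114.50 | 100.00 | -52670.00 | -46000.00
Σ | 17192.00 |  |  | 1256446.00 | 1088444.00
X̄ = 1256446.00 / 17192.00 = 73.08 in
Ȳ = 1088444.00 / 17192.00 = 63.31 in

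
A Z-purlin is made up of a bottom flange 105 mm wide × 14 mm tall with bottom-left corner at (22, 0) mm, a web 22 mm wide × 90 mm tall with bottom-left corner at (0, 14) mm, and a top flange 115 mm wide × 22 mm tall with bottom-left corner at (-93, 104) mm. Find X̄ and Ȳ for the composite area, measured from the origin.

bottom flange: A = 105 × 14 = 1470.00, centroid at (74.50, 7.00).
web: A = 22 × 90 = 1980.00, centroid at (11.00, 59.00).
top flange: A = 115 × 22 = 2530.00, centroid at (-35.50, 115.00).
ΣA = 5980.00 mm², ΣAX̄ = 41480.00 mm³, ΣAȲ = 418060.00 mm³.
X̄ = 41480.00/5980.00 = 6.94 mm; Ȳ = 418060.00/5980.00 = 69.91 mm.

X̄ = 6.94 mm, Ȳ = 69.91 mm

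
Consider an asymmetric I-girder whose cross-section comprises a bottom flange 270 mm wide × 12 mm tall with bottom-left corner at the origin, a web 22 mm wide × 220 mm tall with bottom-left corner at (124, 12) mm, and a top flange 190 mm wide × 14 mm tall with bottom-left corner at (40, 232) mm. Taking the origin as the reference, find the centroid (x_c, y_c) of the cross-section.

x_c = 135.00 mm, y_c = 115.98 mm

Part | A | x̄ᵢ | ȳᵢ | A·x̄ᵢ | A·ȳᵢ
bottom flange | 3240.00 | 135.00 | 6.00 | 437400.00 | 19440.00
web | 4840.00 | 135.00 | 122.00 | 653400.00 | 590480.00
top flange | 2660.00 | 135.00 | 239.00 | 359100.00 | 635740.00
Σ | 10740.00 |  |  | 1449900.00 | 1245660.00
x_c = 1449900.00 / 10740.00 = 135.00 mm
y_c = 1245660.00 / 10740.00 = 115.98 mm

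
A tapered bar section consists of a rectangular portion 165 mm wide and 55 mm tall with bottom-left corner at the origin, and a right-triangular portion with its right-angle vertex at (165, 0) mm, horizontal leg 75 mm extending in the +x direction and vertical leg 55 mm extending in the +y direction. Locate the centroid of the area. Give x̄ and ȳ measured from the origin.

x̄ = 102.41 mm, ȳ = 25.80 mm

rectangular portion: A = 165 × 55 = 9075.00, centroid at (82.50, 27.50).
triangular portion: A = ½·75·55 = 2062.50, centroid at (190.00, 18.33).
ΣA = 11137.50 mm²
ΣAx̄ = (9075.00)(82.50) + (2062.50)(190.00) = 1140562.50 mm³
ΣAȳ = (9075.00)(27.50) + (2062.50)(18.33) = 287375.00 mm³
x̄ = 1140562.50 / 11137.50 = 102.41 mm
ȳ = 287375.00 / 11137.50 = 25.80 mm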